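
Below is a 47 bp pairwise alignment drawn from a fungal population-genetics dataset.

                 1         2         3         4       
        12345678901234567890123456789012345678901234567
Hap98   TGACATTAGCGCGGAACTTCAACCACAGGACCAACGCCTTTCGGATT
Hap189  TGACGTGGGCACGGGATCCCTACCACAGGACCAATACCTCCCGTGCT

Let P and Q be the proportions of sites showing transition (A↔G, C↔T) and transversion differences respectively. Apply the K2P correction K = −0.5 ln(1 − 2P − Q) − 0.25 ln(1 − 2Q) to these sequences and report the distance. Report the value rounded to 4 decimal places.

0.5140

The sequences differ at positions 5 (A/G, transition), 7 (T/G, transversion), 8 (A/G, transition), 11 (G/A, transition), 15 (A/G, transition), 17 (C/T, transition), 18 (T/C, transition), 19 (T/C, transition), 21 (A/T, transversion), 35 (C/T, transition), 36 (G/A, transition), 40 (T/C, transition), 41 (T/C, transition), 44 (G/T, transversion), 45 (A/G, transition), 46 (T/C, transition).
Of the 16 differences, 13 transitions and 3 transversions over 47 sites: P = 13/47 = 0.276596, Q = 3/47 = 0.063830.
d = −0.5·ln(0.382978) − 0.25·ln(0.872340) = −0.5·(-0.959778) − 0.25·(-0.136576) = 0.5140.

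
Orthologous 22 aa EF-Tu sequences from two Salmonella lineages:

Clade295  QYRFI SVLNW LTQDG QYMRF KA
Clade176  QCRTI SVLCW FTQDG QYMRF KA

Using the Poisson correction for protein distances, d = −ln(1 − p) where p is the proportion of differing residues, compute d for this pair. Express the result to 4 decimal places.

0.2007

Mismatches occur at site 2 (Y↔C), site 4 (F↔T), site 9 (N↔C), site 11 (L↔F).
p = 4/22 = 0.181818.
d = −ln(1 − 0.181818) = −ln(0.818182) = 0.2007.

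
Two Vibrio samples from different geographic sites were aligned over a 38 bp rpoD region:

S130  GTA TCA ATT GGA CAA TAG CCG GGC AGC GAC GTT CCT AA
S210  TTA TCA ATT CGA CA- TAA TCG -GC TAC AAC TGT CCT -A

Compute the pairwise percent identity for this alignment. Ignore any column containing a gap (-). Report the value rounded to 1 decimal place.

Excluding the 3 gap columns leaves 35 comparable sites.
Differing sites — 1:G/T; 10:G/C; 18:G/A; 19:C/T; 25:A/T; 26:G/A; 28:G/A; 31:G/T; 32:T/G.
26 of the 35 comparable sites match, so the percent identity is 26/35 × 100 = 74.3%.

74.3%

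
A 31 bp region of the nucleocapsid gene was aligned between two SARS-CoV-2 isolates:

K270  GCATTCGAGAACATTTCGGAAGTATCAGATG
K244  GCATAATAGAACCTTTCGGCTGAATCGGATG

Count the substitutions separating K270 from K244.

Mismatches occur at site 5 (T→A), site 6 (C→A), site 7 (G→T), site 13 (A→C), site 20 (A→C), site 21 (A→T), site 23 (T→A), site 27 (A→G).
That gives 8 mismatches out of 31 aligned sites, so the Hamming distance is 8.

8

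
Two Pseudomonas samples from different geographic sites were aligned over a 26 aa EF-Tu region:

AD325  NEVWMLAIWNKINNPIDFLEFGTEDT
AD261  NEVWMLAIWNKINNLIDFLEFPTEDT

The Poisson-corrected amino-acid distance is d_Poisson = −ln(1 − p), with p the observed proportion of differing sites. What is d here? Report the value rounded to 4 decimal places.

0.0800

The sequences differ at positions 15 (P/L), 22 (G/P).
p = 2/26 = 0.076923.
d = −ln(1 − 0.076923) = −ln(0.923077) = 0.0800.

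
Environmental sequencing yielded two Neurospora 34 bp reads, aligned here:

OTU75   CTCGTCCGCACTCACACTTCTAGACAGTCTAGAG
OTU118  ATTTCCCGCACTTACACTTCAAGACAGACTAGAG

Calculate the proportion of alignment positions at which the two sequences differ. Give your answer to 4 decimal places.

Mismatches occur at site 1 (C→A), site 3 (C→T), site 4 (G→T), site 5 (T→C), site 13 (C→T), site 21 (T→A), site 28 (T→A).
There are 7 differences over 34 sites, so p = 7/34 = 0.2059.

0.2059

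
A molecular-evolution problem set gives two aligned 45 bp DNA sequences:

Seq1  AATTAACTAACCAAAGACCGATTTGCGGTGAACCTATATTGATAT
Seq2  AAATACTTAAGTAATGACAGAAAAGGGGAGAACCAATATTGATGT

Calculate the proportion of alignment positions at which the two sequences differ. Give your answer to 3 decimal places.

0.311

Differing sites — 3:T/A; 6:A/C; 7:C/T; 11:C/G; 12:C/T; 15:A/T; 19:C/A; 22:T/A; 23:T/A; 24:T/A; 26:C/G; 29:T/A; 35:T/A; 44:A/G.
There are 14 differences over 45 sites, so p = 14/45 = 0.311.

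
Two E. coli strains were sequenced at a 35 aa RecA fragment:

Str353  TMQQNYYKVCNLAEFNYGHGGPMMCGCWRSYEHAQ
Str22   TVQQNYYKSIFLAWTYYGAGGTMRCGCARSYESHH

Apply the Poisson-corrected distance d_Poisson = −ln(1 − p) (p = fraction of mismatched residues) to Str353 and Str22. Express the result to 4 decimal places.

The sequences differ at positions 2 (M/V), 9 (V/S), 10 (C/I), 11 (N/F), 14 (E/W), 15 (F/T), 16 (N/Y), 19 (H/A), 22 (P/T), 24 (M/R), 28 (W/A), 33 (H/S), 34 (A/H), 35 (Q/H).
p = 14/35 = 0.400000.
d = −ln(1 − 0.400000) = −ln(0.600000) = 0.5108.

0.5108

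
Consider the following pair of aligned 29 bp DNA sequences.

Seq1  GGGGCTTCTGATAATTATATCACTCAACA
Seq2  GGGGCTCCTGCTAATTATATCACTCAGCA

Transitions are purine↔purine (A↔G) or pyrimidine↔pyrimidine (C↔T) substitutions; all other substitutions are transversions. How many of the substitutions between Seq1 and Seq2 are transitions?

Mismatches occur at site 7 (T→C, transition), site 11 (A→C, transversion), site 27 (A→G, transition).
Of the 3 differences, 2 transitions and 1 transversion, so the answer is 2.

2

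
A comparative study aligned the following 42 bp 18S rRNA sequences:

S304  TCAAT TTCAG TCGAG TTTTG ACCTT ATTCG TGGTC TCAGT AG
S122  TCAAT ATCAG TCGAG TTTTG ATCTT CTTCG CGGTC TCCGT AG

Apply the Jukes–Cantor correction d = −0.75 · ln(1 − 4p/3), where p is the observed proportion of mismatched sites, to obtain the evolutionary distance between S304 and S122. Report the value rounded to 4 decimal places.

Differing sites — 6:T/A; 22:C/T; 26:A/C; 31:T/C; 38:A/C.
p = 5/42 = 0.119048.
d = −0.75 · ln(1 − (4/3)·0.119048) = −0.75 · ln(0.841269) = −0.75 · (-0.172844) = 0.1296.

0.1296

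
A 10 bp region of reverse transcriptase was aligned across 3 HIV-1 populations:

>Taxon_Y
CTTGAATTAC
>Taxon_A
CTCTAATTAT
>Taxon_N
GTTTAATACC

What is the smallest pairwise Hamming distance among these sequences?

3

Pairwise Hamming distances:
  Taxon_Y vs Taxon_A: 3
  Taxon_Y vs Taxon_N: 4
  Taxon_A vs Taxon_N: 5
The smallest is 3, between Taxon_Y and Taxon_A.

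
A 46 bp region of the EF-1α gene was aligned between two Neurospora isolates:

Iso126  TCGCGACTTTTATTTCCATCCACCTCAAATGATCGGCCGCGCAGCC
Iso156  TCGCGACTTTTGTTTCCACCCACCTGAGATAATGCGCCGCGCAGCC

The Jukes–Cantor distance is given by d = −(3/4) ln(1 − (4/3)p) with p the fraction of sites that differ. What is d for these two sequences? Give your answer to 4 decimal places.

0.1701

The sequences differ at positions 12 (A/G), 19 (T/C), 26 (C/G), 28 (A/G), 31 (G/A), 34 (C/G), 35 (G/C).
p = 7/46 = 0.152174.
d = −0.75 · ln(1 − (4/3)·0.152174) = −0.75 · ln(0.797101) = −0.75 · (-0.226774) = 0.1701.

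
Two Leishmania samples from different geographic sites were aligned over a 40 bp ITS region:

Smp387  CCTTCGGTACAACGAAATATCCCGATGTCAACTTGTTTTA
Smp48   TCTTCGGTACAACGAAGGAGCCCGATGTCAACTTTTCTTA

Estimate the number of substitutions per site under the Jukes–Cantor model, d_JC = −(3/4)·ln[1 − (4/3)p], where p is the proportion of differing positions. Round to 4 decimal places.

Mismatches occur at site 1 (C→T), site 17 (A→G), site 18 (T→G), site 20 (T→G), site 35 (G→T), site 37 (T→C).
p = 6/40 = 0.150000.
d = −0.75 · ln(1 − (4/3)·0.150000) = −0.75 · ln(0.800000) = −0.75 · (-0.223144) = 0.1674.

0.1674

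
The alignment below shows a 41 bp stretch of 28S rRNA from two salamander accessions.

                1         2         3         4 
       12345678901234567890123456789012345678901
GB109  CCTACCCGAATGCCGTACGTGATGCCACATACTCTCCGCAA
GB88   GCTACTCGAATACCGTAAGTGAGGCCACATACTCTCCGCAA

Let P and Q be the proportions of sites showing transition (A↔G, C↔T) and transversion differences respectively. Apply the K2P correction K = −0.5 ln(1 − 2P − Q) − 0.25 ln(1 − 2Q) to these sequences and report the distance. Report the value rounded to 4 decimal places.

0.1332

The sequences differ at positions 1 (C/G, transversion), 6 (C/T, transition), 12 (G/A, transition), 18 (C/A, transversion), 23 (T/G, transversion).
Of the 5 differences, 2 transitions and 3 transversions over 41 sites: P = 2/41 = 0.048780, Q = 3/41 = 0.073171.
d = −0.5·ln(0.829269) − 0.25·ln(0.853658) = −0.5·(-0.187211) − 0.25·(-0.158225) = 0.1332.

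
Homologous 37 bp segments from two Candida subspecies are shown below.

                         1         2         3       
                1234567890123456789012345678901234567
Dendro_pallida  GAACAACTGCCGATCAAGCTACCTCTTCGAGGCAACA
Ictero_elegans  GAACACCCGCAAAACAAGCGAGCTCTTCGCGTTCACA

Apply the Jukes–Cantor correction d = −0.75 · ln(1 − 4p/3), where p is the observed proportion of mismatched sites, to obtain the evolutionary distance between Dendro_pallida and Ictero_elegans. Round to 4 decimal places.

Differing sites — 6:A/C; 8:T/C; 11:C/A; 12:G/A; 14:T/A; 20:T/G; 22:C/G; 30:A/C; 32:G/T; 33:C/T; 34:A/C.
p = 11/37 = 0.297297.
d = −0.75 · ln(1 − (4/3)·0.297297) = −0.75 · ln(0.603604) = −0.75 · (-0.504837) = 0.3786.

0.3786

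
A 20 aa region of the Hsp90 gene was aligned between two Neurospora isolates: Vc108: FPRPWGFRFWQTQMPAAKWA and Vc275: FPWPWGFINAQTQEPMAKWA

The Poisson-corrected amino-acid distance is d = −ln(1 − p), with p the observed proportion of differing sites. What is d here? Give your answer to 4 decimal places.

0.3567

Mismatches occur at site 3 (R↔W), site 8 (R↔I), site 9 (F↔N), site 10 (W↔A), site 14 (M↔E), site 16 (A↔M).
p = 6/20 = 0.300000.
d = −ln(1 − 0.300000) = −ln(0.700000) = 0.3567.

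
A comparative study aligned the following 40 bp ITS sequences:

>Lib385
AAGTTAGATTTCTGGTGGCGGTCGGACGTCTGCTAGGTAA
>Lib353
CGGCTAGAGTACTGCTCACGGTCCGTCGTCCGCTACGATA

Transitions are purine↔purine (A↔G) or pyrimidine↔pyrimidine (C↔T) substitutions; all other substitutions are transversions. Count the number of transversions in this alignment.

10

Mismatches occur at site 1 (A/C, transversion), site 2 (A/G, transition), site 4 (T/C, transition), site 9 (T/G, transversion), site 11 (T/A, transversion), site 15 (G/C, transversion), site 17 (G/C, transversion), site 18 (G/A, transition), site 24 (G/C, transversion), site 26 (A/T, transversion), site 31 (T/C, transition), site 36 (G/C, transversion), site 38 (T/A, transversion), site 39 (A/T, transversion).
Of the 14 differences, 4 transitions and 10 transversions, so the answer is 10.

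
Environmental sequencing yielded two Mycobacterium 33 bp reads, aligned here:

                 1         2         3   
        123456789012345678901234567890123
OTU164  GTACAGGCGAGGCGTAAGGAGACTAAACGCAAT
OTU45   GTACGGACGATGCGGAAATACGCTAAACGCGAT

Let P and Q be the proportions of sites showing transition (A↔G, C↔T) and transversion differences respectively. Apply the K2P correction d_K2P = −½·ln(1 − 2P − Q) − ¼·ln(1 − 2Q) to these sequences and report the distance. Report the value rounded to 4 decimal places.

The sequences differ at positions 5 (A/G, transition), 7 (G/A, transition), 11 (G/T, transversion), 15 (T/G, transversion), 18 (G/A, transition), 19 (G/T, transversion), 21 (G/C, transversion), 22 (A/G, transition), 31 (A/G, transition).
Of the 9 differences, 5 transitions and 4 transversions over 33 sites: P = 5/33 = 0.151515, Q = 4/33 = 0.121212.
d = −0.5·ln(0.575758) − 0.25·ln(0.757576) = −0.5·(-0.552068) − 0.25·(-0.277631) = 0.3454.

0.3454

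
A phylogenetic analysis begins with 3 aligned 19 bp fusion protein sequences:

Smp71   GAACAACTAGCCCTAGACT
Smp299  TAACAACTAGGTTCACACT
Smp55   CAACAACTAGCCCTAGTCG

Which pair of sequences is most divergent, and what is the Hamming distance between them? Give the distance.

8

Pairwise Hamming distances:
  Smp71 vs Smp299: 6
  Smp71 vs Smp55: 3
  Smp299 vs Smp55: 8
The largest is 8, between Smp299 and Smp55.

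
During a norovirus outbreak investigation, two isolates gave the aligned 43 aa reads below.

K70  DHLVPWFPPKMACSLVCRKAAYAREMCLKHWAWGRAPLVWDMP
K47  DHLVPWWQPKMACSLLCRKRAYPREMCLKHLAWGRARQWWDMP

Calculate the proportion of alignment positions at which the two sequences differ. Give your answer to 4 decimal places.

The sequences differ at positions 7 (F/W), 8 (P/Q), 16 (V/L), 20 (A/R), 23 (A/P), 31 (W/L), 37 (P/R), 38 (L/Q), 39 (V/W).
There are 9 differences over 43 sites, so p = 9/43 = 0.2093.

0.2093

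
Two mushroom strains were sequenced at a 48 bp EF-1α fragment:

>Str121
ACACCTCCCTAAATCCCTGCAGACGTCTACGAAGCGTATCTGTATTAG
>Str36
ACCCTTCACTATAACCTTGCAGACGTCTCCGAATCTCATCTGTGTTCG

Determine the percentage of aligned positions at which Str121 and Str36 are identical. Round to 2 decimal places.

Mismatches occur at site 3 (A↔C), site 5 (C↔T), site 8 (C↔A), site 12 (A↔T), site 14 (T↔A), site 17 (C↔T), site 29 (A↔C), site 34 (G↔T), site 36 (G↔T), site 37 (T↔C), site 44 (A↔G), site 47 (A↔C).
36 of the 48 sites match, so the percent identity is 36/48 × 100 = 75.00%.

75.00%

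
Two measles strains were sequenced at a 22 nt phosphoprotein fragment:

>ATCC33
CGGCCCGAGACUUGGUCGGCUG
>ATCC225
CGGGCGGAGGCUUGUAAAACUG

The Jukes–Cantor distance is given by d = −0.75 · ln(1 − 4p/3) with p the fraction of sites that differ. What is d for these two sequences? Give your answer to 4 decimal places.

Mismatches occur at site 4 (C→G), site 6 (C→G), site 10 (A→G), site 15 (G→U), site 16 (U→A), site 17 (C→A), site 18 (G→A), site 19 (G→A).
p = 8/22 = 0.363636.
d = −0.75 · ln(1 − (4/3)·0.363636) = −0.75 · ln(0.515152) = −0.75 · (-0.663293) = 0.4975.

0.4975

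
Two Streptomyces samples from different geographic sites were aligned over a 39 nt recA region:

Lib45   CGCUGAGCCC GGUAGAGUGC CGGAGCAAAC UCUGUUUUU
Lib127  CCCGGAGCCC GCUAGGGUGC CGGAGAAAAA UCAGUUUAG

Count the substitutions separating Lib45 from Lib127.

The sequences differ at positions 2 (G/C), 4 (U/G), 12 (G/C), 16 (A/G), 26 (C/A), 30 (C/A), 33 (U/A), 38 (U/A), 39 (U/G).
That gives 9 mismatches out of 39 aligned sites, so the Hamming distance is 9.

9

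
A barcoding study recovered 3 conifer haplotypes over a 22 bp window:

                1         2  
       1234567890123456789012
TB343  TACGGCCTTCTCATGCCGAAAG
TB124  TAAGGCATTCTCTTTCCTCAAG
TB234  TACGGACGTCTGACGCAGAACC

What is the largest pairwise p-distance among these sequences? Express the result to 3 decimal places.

0.591

Pairwise Hamming distances:
  TB343 vs TB124: 6
  TB343 vs TB234: 7
  TB124 vs TB234: 13
The largest is 13 mismatches, between TB124 and TB234; p = 13/22 = 0.591.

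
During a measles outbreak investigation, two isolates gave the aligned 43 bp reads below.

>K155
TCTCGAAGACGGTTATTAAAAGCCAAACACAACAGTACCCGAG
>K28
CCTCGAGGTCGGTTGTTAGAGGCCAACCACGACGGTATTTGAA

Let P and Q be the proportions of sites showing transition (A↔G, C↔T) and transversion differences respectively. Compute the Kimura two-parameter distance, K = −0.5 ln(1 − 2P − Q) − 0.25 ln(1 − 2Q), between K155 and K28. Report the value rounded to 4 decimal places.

0.4328

The sequences differ at positions 1 (T/C, transition), 7 (A/G, transition), 9 (A/T, transversion), 15 (A/G, transition), 19 (A/G, transition), 21 (A/G, transition), 27 (A/C, transversion), 31 (A/G, transition), 34 (A/G, transition), 38 (C/T, transition), 39 (C/T, transition), 40 (C/T, transition), 43 (G/A, transition).
Of the 13 differences, 11 transitions and 2 transversions over 43 sites: P = 11/43 = 0.255814, Q = 2/43 = 0.046512.
d = −0.5·ln(0.441860) − 0.25·ln(0.906976) = −0.5·(-0.816762) − 0.25·(-0.097639) = 0.4328.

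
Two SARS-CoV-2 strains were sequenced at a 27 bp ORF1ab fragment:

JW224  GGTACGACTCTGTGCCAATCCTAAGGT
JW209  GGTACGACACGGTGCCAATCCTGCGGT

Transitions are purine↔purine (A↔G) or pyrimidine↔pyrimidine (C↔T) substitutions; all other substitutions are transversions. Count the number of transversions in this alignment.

3

Differing sites — 9:T/A (Tv); 11:T/G (Tv); 23:A/G (Ti); 24:A/C (Tv).
Of the 4 differences, 1 transition and 3 transversions, so the answer is 3.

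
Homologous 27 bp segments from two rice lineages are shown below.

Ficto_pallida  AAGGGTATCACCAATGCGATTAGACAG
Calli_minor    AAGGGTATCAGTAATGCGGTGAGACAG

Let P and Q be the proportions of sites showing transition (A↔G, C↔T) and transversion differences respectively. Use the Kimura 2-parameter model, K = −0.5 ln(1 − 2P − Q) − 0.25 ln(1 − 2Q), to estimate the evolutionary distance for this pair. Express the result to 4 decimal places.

Differing sites — 11:C/G (Tv); 12:C/T (Ti); 19:A/G (Ti); 21:T/G (Tv).
Of the 4 differences, 2 transitions and 2 transversions over 27 sites: P = 2/27 = 0.074074, Q = 2/27 = 0.074074.
d = −0.5·ln(0.777778) − 0.25·ln(0.851852) = −0.5·(-0.251314) − 0.25·(-0.160342) = 0.1657.

0.1657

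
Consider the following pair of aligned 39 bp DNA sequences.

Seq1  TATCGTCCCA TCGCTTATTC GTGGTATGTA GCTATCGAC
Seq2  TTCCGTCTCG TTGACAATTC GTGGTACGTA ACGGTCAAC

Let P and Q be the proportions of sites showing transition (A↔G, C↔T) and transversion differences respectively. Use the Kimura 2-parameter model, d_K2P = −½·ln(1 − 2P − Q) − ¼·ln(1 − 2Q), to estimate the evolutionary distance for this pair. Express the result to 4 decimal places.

0.4726

The sequences differ at positions 2 (A/T, transversion), 3 (T/C, transition), 8 (C/T, transition), 10 (A/G, transition), 12 (C/T, transition), 14 (C/A, transversion), 15 (T/C, transition), 16 (T/A, transversion), 27 (T/C, transition), 31 (G/A, transition), 33 (T/G, transversion), 34 (A/G, transition), 37 (G/A, transition).
Of the 13 differences, 9 transitions and 4 transversions over 39 sites: P = 9/39 = 0.230769, Q = 4/39 = 0.102564.
d = −0.5·ln(0.435898) − 0.25·ln(0.794872) = −0.5·(-0.830347) − 0.25·(-0.229574) = 0.4726.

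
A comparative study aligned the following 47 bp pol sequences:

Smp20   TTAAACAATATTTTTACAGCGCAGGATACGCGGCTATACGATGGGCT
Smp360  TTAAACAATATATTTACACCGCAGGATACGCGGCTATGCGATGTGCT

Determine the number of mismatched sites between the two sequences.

4

The sequences differ at positions 12 (T/A), 19 (G/C), 38 (A/G), 44 (G/T).
That gives 4 mismatches out of 47 aligned sites, so the Hamming distance is 4.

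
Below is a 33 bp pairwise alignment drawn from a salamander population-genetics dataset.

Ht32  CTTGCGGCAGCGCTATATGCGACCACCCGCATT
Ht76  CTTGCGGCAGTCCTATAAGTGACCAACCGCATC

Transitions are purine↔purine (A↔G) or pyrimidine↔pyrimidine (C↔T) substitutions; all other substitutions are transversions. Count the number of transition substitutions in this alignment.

The sequences differ at positions 11 (C/T, transition), 12 (G/C, transversion), 18 (T/A, transversion), 20 (C/T, transition), 26 (C/A, transversion), 33 (T/C, transition).
Of the 6 differences, 3 transitions and 3 transversions, so the answer is 3.

3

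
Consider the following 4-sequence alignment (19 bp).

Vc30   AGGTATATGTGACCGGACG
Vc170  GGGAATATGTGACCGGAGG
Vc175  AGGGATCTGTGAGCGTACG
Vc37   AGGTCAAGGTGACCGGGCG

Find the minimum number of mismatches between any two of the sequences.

3

Pairwise Hamming distances:
  Vc30 vs Vc170: 3
  Vc30 vs Vc175: 4
  Vc30 vs Vc37: 4
  Vc170 vs Vc175: 6
  Vc170 vs Vc37: 7
  Vc175 vs Vc37: 8
The smallest is 3, between Vc30 and Vc170.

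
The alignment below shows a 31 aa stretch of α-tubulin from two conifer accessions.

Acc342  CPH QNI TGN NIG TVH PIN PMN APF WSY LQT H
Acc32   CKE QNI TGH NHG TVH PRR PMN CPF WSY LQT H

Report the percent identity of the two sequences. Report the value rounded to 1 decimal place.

Mismatches occur at site 2 (P↔K), site 3 (H↔E), site 9 (N↔H), site 11 (I↔H), site 17 (I↔R), site 18 (N↔R), site 22 (A↔C).
24 of the 31 sites match, so the percent identity is 24/31 × 100 = 77.4%.

77.4%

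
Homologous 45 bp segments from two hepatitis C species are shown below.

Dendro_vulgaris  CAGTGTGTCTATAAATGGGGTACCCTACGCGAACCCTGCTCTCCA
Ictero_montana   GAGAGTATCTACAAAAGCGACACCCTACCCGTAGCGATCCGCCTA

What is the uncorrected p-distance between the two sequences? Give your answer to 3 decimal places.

0.400

Differing sites — 1:C/G; 4:T/A; 7:G/A; 12:T/C; 16:T/A; 18:G/C; 20:G/A; 21:T/C; 29:G/C; 32:A/T; 34:C/G; 36:C/G; 37:T/A; 38:G/T; 40:T/C; 41:C/G; 42:T/C; 44:C/T.
There are 18 differences over 45 sites, so p = 18/45 = 0.400.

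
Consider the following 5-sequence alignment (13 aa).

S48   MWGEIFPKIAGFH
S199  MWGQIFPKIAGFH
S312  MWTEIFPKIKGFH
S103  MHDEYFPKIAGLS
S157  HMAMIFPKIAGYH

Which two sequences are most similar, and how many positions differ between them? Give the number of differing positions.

1

Pairwise Hamming distances:
  S48 vs S199: 1
  S48 vs S312: 2
  S48 vs S103: 5
  S48 vs S157: 5
  S199 vs S312: 3
  S199 vs S103: 6
  S199 vs S157: 5
  S312 vs S103: 6
  S312 vs S157: 6
  S103 vs S157: 7
The smallest is 1, between S48 and S199.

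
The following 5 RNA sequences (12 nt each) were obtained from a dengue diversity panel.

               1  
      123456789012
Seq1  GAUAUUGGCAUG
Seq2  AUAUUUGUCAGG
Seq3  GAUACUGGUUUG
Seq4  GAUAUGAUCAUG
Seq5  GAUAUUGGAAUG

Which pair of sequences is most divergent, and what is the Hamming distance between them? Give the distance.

Pairwise Hamming distances:
  Seq1 vs Seq2: 6
  Seq1 vs Seq3: 3
  Seq1 vs Seq4: 3
  Seq1 vs Seq5: 1
  Seq2 vs Seq3: 9
  Seq2 vs Seq4: 7
  Seq2 vs Seq5: 7
  Seq3 vs Seq4: 6
  Seq3 vs Seq5: 3
  Seq4 vs Seq5: 4
The largest is 9, between Seq2 and Seq3.

9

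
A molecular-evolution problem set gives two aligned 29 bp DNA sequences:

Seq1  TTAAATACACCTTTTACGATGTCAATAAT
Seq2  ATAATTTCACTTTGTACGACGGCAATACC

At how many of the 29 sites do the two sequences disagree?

Differing sites — 1:T/A; 5:A/T; 7:A/T; 11:C/T; 14:T/G; 20:T/C; 22:T/G; 28:A/C; 29:T/C.
That gives 9 mismatches out of 29 aligned sites, so the Hamming distance is 9.

9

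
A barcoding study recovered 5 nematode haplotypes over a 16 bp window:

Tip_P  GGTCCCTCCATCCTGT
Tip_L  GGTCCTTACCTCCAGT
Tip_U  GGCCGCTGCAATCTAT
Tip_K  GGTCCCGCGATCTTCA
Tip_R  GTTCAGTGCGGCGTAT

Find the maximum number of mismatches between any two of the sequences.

11

Pairwise Hamming distances:
  Tip_P vs Tip_L: 4
  Tip_P vs Tip_U: 6
  Tip_P vs Tip_K: 5
  Tip_P vs Tip_R: 8
  Tip_L vs Tip_U: 9
  Tip_L vs Tip_K: 9
  Tip_L vs Tip_R: 9
  Tip_U vs Tip_K: 10
  Tip_U vs Tip_R: 8
  Tip_K vs Tip_R: 11
The largest is 11, between Tip_K and Tip_R.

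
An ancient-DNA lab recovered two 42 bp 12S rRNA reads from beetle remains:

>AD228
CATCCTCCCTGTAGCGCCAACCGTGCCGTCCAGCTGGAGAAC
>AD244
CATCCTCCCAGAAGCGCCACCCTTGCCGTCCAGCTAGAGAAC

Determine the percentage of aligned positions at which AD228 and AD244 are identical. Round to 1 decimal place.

Mismatches occur at site 10 (T/A), site 12 (T/A), site 20 (A/C), site 23 (G/T), site 36 (G/A).
37 of the 42 sites match, so the percent identity is 37/42 × 100 = 88.1%.

88.1%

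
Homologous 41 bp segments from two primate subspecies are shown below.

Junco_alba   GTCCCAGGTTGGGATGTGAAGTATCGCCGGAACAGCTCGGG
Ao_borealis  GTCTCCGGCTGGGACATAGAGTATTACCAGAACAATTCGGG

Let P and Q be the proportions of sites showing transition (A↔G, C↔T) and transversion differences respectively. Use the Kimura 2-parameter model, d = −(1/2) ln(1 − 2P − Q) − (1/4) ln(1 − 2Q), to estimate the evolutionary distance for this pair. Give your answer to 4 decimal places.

0.4241

The sequences differ at positions 4 (C/T, transition), 6 (A/C, transversion), 9 (T/C, transition), 15 (T/C, transition), 16 (G/A, transition), 18 (G/A, transition), 19 (A/G, transition), 25 (C/T, transition), 26 (G/A, transition), 29 (G/A, transition), 35 (G/A, transition), 36 (C/T, transition).
Of the 12 differences, 11 transitions and 1 transversion over 41 sites: P = 11/41 = 0.268293, Q = 1/41 = 0.024390.
d = −0.5·ln(0.439024) − 0.25·ln(0.951220) = −0.5·(-0.823201) − 0.25·(-0.050010) = 0.4241.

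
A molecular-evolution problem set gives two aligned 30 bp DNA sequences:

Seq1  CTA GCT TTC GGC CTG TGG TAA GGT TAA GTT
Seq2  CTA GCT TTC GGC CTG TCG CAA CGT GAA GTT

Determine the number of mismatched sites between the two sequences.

The sequences differ at positions 17 (G/C), 19 (T/C), 22 (G/C), 25 (T/G).
That gives 4 mismatches out of 30 aligned sites, so the Hamming distance is 4.

4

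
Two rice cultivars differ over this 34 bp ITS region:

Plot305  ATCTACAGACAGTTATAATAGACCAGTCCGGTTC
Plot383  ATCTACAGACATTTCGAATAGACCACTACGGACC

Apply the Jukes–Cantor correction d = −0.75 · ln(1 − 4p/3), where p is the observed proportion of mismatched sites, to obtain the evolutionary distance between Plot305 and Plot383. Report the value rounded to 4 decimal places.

0.2407

The sequences differ at positions 12 (G/T), 15 (A/C), 16 (T/G), 26 (G/C), 28 (C/A), 32 (T/A), 33 (T/C).
p = 7/34 = 0.205882.
d = −0.75 · ln(1 − (4/3)·0.205882) = −0.75 · ln(0.725491) = −0.75 · (-0.320907) = 0.2407.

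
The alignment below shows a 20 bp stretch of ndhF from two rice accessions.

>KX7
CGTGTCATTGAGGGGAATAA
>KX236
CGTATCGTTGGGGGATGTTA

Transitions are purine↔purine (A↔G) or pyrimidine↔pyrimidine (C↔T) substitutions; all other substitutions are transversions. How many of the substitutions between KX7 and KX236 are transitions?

5

Mismatches occur at site 4 (G→A, transition), site 7 (A→G, transition), site 11 (A→G, transition), site 15 (G→A, transition), site 16 (A→T, transversion), site 17 (A→G, transition), site 19 (A→T, transversion).
Of the 7 differences, 5 transitions and 2 transversions, so the answer is 5.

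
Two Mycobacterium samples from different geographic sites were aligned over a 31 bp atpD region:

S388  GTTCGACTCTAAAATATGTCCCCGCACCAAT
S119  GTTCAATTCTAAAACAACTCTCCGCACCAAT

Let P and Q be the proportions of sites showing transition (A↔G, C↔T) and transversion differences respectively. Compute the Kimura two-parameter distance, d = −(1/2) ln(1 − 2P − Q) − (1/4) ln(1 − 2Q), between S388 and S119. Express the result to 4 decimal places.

The sequences differ at positions 5 (G/A, transition), 7 (C/T, transition), 15 (T/C, transition), 17 (T/A, transversion), 18 (G/C, transversion), 21 (C/T, transition).
Of the 6 differences, 4 transitions and 2 transversions over 31 sites: P = 4/31 = 0.129032, Q = 2/31 = 0.064516.
d = −0.5·ln(0.677420) − 0.25·ln(0.870968) = −0.5·(-0.389464) − 0.25·(-0.138150) = 0.2293.

0.2293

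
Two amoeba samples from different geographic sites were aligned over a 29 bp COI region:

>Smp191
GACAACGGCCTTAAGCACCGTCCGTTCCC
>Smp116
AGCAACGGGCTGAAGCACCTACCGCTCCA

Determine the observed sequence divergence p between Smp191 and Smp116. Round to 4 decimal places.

0.2759

The sequences differ at positions 1 (G/A), 2 (A/G), 9 (C/G), 12 (T/G), 20 (G/T), 21 (T/A), 25 (T/C), 29 (C/A).
There are 8 differences over 29 sites, so p = 8/29 = 0.2759.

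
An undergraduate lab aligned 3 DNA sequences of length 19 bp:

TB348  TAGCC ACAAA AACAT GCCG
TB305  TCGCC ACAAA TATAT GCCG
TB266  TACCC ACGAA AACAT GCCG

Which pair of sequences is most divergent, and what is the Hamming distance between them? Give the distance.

Pairwise Hamming distances:
  TB348 vs TB305: 3
  TB348 vs TB266: 2
  TB305 vs TB266: 5
The largest is 5, between TB305 and TB266.

5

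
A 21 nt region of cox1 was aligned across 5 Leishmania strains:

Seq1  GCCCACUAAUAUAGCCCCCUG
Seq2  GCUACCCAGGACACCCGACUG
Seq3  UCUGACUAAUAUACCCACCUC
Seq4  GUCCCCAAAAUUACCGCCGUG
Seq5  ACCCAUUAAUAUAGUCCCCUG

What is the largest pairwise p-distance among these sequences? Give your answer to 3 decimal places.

Pairwise Hamming distances:
  Seq1 vs Seq2: 10
  Seq1 vs Seq3: 6
  Seq1 vs Seq4: 8
  Seq1 vs Seq5: 3
  Seq2 vs Seq3: 10
  Seq2 vs Seq4: 12
  Seq2 vs Seq5: 13
  Seq3 vs Seq4: 12
  Seq3 vs Seq5: 8
  Seq4 vs Seq5: 11
The largest is 13 mismatches, between Seq2 and Seq5; p = 13/21 = 0.619.

0.619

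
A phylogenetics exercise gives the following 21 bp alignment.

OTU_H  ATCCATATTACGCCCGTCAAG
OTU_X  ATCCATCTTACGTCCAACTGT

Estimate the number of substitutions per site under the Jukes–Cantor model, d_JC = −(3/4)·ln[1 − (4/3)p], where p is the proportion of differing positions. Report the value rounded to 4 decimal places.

Differing sites — 7:A/C; 13:C/T; 16:G/A; 17:T/A; 19:A/T; 20:A/G; 21:G/T.
p = 7/21 = 0.333333.
d = −0.75 · ln(1 − (4/3)·0.333333) = −0.75 · ln(0.555556) = −0.75 · (-0.587786) = 0.4408.

0.4408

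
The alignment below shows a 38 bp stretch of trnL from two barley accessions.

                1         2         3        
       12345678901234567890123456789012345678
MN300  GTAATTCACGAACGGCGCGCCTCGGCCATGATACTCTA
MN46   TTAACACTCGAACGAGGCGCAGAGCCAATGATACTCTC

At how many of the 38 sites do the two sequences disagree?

12

Differing sites — 1:G/T; 5:T/C; 6:T/A; 8:A/T; 15:G/A; 16:C/G; 21:C/A; 22:T/G; 23:C/A; 25:G/C; 27:C/A; 38:A/C.
That gives 12 mismatches out of 38 aligned sites, so the Hamming distance is 12.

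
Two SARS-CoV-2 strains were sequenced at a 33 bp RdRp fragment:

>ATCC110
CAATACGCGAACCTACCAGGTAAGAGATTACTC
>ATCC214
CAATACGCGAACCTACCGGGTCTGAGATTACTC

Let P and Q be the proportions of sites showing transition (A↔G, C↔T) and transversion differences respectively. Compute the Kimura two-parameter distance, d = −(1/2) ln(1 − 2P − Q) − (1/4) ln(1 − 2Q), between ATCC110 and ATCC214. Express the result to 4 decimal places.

Differing sites — 18:A/G (Ti); 22:A/C (Tv); 23:A/T (Tv).
Of the 3 differences, 1 transition and 2 transversions over 33 sites: P = 1/33 = 0.030303, Q = 2/33 = 0.060606.
d = −0.5·ln(0.878788) − 0.25·ln(0.878788) = −0.5·(-0.129212) − 0.25·(-0.129212) = 0.0969.

0.0969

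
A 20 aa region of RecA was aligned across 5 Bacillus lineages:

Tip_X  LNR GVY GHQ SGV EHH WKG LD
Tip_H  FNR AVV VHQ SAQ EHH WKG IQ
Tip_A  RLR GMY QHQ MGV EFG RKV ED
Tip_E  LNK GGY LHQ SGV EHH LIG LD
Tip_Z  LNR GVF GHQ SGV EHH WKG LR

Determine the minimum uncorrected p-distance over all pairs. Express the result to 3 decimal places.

Pairwise Hamming distances:
  Tip_X vs Tip_H: 8
  Tip_X vs Tip_A: 10
  Tip_X vs Tip_E: 5
  Tip_X vs Tip_Z: 2
  Tip_H vs Tip_A: 15
  Tip_H vs Tip_E: 12
  Tip_H vs Tip_Z: 8
  Tip_A vs Tip_E: 12
  Tip_A vs Tip_Z: 12
  Tip_E vs Tip_Z: 7
The smallest is 2 mismatches, between Tip_X and Tip_Z; p = 2/20 = 0.100.

0.100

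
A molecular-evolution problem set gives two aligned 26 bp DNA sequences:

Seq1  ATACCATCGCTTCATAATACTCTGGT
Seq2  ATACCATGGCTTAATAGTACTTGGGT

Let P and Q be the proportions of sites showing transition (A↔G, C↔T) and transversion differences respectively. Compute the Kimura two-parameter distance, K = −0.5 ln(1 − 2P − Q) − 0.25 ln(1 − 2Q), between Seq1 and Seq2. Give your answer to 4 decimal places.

0.2224

The sequences differ at positions 8 (C/G, transversion), 13 (C/A, transversion), 17 (A/G, transition), 22 (C/T, transition), 23 (T/G, transversion).
Of the 5 differences, 2 transitions and 3 transversions over 26 sites: P = 2/26 = 0.076923, Q = 3/26 = 0.115385.
d = −0.5·ln(0.730769) − 0.25·ln(0.769230) = −0.5·(-0.313658) − 0.25·(-0.262365) = 0.2224.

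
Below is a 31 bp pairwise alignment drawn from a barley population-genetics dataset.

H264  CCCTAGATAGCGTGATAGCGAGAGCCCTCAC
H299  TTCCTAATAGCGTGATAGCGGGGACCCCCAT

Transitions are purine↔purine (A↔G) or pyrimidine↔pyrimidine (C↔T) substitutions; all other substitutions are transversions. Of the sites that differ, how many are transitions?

Mismatches occur at site 1 (C→T, transition), site 2 (C→T, transition), site 4 (T→C, transition), site 5 (A→T, transversion), site 6 (G→A, transition), site 21 (A→G, transition), site 23 (A→G, transition), site 24 (G→A, transition), site 28 (T→C, transition), site 31 (C→T, transition).
Of the 10 differences, 9 transitions and 1 transversion, so the answer is 9.

9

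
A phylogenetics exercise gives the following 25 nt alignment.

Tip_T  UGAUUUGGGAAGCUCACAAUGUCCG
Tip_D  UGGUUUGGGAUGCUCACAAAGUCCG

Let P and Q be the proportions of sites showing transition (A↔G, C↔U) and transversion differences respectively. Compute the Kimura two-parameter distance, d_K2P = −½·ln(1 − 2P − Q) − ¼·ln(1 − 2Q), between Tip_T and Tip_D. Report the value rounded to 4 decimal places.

Mismatches occur at site 3 (A/G, transition), site 11 (A/U, transversion), site 20 (U/A, transversion).
Of the 3 differences, 1 transition and 2 transversions over 25 sites: P = 1/25 = 0.040000, Q = 2/25 = 0.080000.
d = −0.5·ln(0.840000) − 0.25·ln(0.840000) = −0.5·(-0.174353) − 0.25·(-0.174353) = 0.1308.

0.1308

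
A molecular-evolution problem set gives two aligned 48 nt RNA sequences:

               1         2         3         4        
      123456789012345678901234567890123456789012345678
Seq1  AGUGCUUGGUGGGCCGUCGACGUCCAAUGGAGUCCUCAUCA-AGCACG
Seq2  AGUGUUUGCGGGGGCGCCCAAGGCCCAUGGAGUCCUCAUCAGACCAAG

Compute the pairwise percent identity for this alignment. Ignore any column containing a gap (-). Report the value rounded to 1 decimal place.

Excluding the 1 gap column leaves 47 comparable sites.
Mismatches occur at site 5 (C/U), site 9 (G/C), site 10 (U/G), site 14 (C/G), site 17 (U/C), site 19 (G/C), site 21 (C/A), site 23 (U/G), site 26 (A/C), site 44 (G/C), site 47 (C/A).
36 of the 47 comparable sites match, so the percent identity is 36/47 × 100 = 76.6%.

76.6%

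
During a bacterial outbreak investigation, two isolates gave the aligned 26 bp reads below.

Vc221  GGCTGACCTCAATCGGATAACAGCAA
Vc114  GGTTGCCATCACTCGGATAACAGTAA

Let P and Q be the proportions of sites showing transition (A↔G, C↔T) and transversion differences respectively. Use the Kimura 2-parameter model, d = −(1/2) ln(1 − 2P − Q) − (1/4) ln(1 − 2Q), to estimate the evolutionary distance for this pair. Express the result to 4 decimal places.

Differing sites — 3:C/T (Ti); 6:A/C (Tv); 8:C/A (Tv); 12:A/C (Tv); 24:C/T (Ti).
Of the 5 differences, 2 transitions and 3 transversions over 26 sites: P = 2/26 = 0.076923, Q = 3/26 = 0.115385.
d = −0.5·ln(0.730769) − 0.25·ln(0.769230) = −0.5·(-0.313658) − 0.25·(-0.262365) = 0.2224.

0.2224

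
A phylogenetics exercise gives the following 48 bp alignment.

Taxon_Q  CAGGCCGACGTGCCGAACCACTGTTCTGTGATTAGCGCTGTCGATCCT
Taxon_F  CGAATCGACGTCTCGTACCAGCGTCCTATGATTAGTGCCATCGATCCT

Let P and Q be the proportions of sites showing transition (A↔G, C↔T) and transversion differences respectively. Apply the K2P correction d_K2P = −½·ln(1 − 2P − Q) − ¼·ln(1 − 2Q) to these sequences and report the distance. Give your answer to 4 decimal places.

0.4012

Mismatches occur at site 2 (A→G, transition), site 3 (G→A, transition), site 4 (G→A, transition), site 5 (C→T, transition), site 12 (G→C, transversion), site 13 (C→T, transition), site 16 (A→T, transversion), site 21 (C→G, transversion), site 22 (T→C, transition), site 25 (T→C, transition), site 28 (G→A, transition), site 36 (C→T, transition), site 39 (T→C, transition), site 40 (G→A, transition).
Of the 14 differences, 11 transitions and 3 transversions over 48 sites: P = 11/48 = 0.229167, Q = 3/48 = 0.062500.
d = −0.5·ln(0.479166) − 0.25·ln(0.875000) = −0.5·(-0.735708) − 0.25·(-0.133531) = 0.4012.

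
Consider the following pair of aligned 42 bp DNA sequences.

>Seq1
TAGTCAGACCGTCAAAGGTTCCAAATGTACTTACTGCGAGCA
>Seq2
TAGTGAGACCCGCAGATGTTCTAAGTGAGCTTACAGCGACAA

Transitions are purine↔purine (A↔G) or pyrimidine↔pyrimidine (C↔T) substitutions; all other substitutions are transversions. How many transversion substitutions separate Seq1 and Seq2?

Differing sites — 5:C/G (Tv); 11:G/C (Tv); 12:T/G (Tv); 15:A/G (Ti); 17:G/T (Tv); 22:C/T (Ti); 25:A/G (Ti); 28:T/A (Tv); 29:A/G (Ti); 35:T/A (Tv); 40:G/C (Tv); 41:C/A (Tv).
Of the 12 differences, 4 transitions and 8 transversions, so the answer is 8.

8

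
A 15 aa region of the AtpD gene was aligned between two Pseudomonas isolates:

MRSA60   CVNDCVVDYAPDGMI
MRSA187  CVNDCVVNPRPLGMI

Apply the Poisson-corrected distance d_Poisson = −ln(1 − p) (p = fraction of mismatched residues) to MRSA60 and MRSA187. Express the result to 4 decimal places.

Differing sites — 8:D/N; 9:Y/P; 10:A/R; 12:D/L.
p = 4/15 = 0.266667.
d = −ln(1 − 0.266667) = −ln(0.733333) = 0.3102.

0.3102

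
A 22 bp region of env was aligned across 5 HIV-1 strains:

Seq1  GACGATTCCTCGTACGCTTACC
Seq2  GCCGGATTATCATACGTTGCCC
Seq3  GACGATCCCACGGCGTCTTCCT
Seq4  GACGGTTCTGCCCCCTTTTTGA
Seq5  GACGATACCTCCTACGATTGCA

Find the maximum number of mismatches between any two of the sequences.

Pairwise Hamming distances:
  Seq1 vs Seq2: 9
  Seq1 vs Seq3: 8
  Seq1 vs Seq4: 11
  Seq1 vs Seq5: 5
  Seq2 vs Seq3: 15
  Seq2 vs Seq4: 13
  Seq2 vs Seq5: 11
  Seq3 vs Seq4: 11
  Seq3 vs Seq5: 10
  Seq4 vs Seq5: 10
The largest is 15, between Seq2 and Seq3.

15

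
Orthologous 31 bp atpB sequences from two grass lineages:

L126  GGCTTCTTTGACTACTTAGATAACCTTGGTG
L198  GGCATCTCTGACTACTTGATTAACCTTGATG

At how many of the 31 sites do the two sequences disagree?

Differing sites — 4:T/A; 8:T/C; 18:A/G; 19:G/A; 20:A/T; 29:G/A.
That gives 6 mismatches out of 31 aligned sites, so the Hamming distance is 6.

6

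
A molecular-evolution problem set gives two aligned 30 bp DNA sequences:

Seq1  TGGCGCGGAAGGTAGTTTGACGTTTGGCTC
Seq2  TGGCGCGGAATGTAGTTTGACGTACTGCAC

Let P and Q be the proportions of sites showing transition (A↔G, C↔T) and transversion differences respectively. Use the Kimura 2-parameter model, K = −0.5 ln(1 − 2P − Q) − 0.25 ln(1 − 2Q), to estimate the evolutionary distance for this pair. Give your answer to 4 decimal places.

Mismatches occur at site 11 (G/T, transversion), site 24 (T/A, transversion), site 25 (T/C, transition), site 26 (G/T, transversion), site 29 (T/A, transversion).
Of the 5 differences, 1 transition and 4 transversions over 30 sites: P = 1/30 = 0.033333, Q = 4/30 = 0.133333.
d = −0.5·ln(0.800001) − 0.25·ln(0.733334) = −0.5·(-0.223142) − 0.25·(-0.310154) = 0.1891.

0.1891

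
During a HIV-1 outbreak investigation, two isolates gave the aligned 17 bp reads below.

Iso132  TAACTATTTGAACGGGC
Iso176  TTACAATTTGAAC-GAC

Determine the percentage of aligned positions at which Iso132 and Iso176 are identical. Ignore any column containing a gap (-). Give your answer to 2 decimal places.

Excluding the 1 gap column leaves 16 comparable sites.
Mismatches occur at site 2 (A→T), site 5 (T→A), site 16 (G→A).
13 of the 16 comparable sites match, so the percent identity is 13/16 × 100 = 81.25%.

81.25%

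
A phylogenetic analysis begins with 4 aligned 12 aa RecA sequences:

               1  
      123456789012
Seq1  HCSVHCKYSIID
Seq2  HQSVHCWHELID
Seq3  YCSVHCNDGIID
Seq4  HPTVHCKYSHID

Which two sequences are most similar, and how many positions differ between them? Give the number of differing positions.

Pairwise Hamming distances:
  Seq1 vs Seq2: 5
  Seq1 vs Seq3: 4
  Seq1 vs Seq4: 3
  Seq2 vs Seq3: 6
  Seq2 vs Seq4: 6
  Seq3 vs Seq4: 7
The smallest is 3, between Seq1 and Seq4.

3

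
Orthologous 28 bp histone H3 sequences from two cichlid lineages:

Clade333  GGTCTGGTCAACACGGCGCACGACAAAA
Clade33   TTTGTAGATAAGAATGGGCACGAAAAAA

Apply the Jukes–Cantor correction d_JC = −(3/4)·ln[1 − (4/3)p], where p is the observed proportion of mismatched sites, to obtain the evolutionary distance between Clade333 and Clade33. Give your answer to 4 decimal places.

0.5565

Differing sites — 1:G/T; 2:G/T; 4:C/G; 6:G/A; 8:T/A; 9:C/T; 12:C/G; 14:C/A; 15:G/T; 17:C/G; 24:C/A.
p = 11/28 = 0.392857.
d = −0.75 · ln(1 − (4/3)·0.392857) = −0.75 · ln(0.476191) = −0.75 · (-0.741936) = 0.5565.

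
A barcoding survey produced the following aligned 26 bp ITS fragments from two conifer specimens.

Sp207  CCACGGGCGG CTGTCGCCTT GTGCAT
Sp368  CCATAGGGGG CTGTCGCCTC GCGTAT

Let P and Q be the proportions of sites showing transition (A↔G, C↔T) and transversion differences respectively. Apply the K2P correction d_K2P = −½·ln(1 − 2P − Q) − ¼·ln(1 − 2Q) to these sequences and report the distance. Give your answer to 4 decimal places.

Mismatches occur at site 4 (C→T, transition), site 5 (G→A, transition), site 8 (C→G, transversion), site 20 (T→C, transition), site 22 (T→C, transition), site 24 (C→T, transition).
Of the 6 differences, 5 transitions and 1 transversion over 26 sites: P = 5/26 = 0.192308, Q = 1/26 = 0.038462.
d = −0.5·ln(0.576922) − 0.25·ln(0.923076) = −0.5·(-0.550048) − 0.25·(-0.080044) = 0.2950.

0.2950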